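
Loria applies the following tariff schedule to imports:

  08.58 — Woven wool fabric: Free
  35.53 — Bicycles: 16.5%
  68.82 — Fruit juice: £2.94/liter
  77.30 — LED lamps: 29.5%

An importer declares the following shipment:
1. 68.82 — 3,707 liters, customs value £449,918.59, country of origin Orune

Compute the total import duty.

Line 1 (68.82, Orune, 3,707 liters, £449,918.59):
Base rate for 68.82 is £2.94/liter.
Duty = 3,707 × £2.94 = £10,898.58.

£10,898.58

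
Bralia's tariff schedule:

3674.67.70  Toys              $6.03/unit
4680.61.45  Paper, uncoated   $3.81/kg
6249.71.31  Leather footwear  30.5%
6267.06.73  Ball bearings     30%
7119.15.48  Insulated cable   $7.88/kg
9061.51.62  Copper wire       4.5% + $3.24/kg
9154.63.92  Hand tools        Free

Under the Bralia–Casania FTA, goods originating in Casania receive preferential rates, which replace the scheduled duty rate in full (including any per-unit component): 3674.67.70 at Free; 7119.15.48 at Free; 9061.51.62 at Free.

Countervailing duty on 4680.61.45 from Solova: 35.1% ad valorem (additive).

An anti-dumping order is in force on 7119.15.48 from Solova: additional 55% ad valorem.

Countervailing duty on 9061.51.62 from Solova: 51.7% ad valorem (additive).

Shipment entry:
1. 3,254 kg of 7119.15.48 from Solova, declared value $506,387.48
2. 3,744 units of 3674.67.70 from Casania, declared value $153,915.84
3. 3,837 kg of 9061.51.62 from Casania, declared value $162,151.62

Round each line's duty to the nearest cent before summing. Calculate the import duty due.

Line 1 (7119.15.48, Solova, 3,254 kg, $506,387.48):
Base rate for 7119.15.48 is $7.88/kg.
7119.15.48 has an FTA preferential rate, but origin Solova is not Casania; base rate stands.
Additional duty on 7119.15.48 from Solova: +55% ad valorem. Applied ad valorem rate = 55%.
Duty = $506,387.48 × 55% + 3,254 × $7.88 = $304,154.63.
Line 2 (3674.67.70, Casania, 3,744 units, $153,915.84):
Base rate for 3674.67.70 is $6.03/unit.
Origin Casania qualifies under the Bralia–Casania agreement and 3674.67.70 is covered: preferential rate Free applies instead.
Duty = $153,915.84 × 0% = $0.00.
Line 3 (9061.51.62, Casania, 3,837 kg, $162,151.62):
Base rate for 9061.51.62 is 4.5% + $3.24/kg.
Origin Casania qualifies under the Bralia–Casania agreement and 9061.51.62 is covered: preferential rate Free applies instead.
The additional-duty order on 9061.51.62 targets Solova, not Casania; it does not apply.
Duty = $162,151.62 × 0% = $0.00.
Total = $304,154.63 + $0.00 + $0.00 = $304,154.63.

$304,154.63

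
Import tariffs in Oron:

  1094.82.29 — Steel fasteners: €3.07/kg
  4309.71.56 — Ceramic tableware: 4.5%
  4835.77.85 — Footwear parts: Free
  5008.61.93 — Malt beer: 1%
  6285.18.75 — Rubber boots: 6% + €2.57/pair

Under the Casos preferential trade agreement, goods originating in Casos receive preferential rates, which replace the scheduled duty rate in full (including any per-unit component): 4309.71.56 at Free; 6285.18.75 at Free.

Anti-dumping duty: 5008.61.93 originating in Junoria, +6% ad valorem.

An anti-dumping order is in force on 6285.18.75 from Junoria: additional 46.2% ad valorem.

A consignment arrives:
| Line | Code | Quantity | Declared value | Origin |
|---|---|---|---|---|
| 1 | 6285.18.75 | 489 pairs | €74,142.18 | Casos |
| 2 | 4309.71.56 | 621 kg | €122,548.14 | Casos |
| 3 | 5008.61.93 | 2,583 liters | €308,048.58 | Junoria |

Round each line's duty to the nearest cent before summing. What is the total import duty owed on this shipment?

Line 1 (6285.18.75, Casos, 489 pairs, €74,142.18):
Base rate for 6285.18.75 is 6% + €2.57/pair.
Origin Casos qualifies under the Oron–Casos agreement and 6285.18.75 is covered: preferential rate Free applies instead.
The additional-duty order on 6285.18.75 targets Junoria, not Casos; it does not apply.
Duty = €74,142.18 × 0% = €0.00.
Line 2 (4309.71.56, Casos, 621 kg, €122,548.14):
Base rate for 4309.71.56 is 4.5%.
Origin Casos qualifies under the Oron–Casos agreement and 4309.71.56 is covered: preferential rate Free applies instead.
Duty = €122,548.14 × 0% = €0.00.
Line 3 (5008.61.93, Junoria, 2,583 liters, €308,048.58):
Base rate for 5008.61.93 is 1%.
Additional duty on 5008.61.93 from Junoria: +6%. Applied ad valorem rate: 1% + 6% = 7%.
Duty = €308,048.58 × 7% = €21,563.40.
Total = €0.00 + €0.00 + €21,563.40 = €21,563.40.

€21,563.40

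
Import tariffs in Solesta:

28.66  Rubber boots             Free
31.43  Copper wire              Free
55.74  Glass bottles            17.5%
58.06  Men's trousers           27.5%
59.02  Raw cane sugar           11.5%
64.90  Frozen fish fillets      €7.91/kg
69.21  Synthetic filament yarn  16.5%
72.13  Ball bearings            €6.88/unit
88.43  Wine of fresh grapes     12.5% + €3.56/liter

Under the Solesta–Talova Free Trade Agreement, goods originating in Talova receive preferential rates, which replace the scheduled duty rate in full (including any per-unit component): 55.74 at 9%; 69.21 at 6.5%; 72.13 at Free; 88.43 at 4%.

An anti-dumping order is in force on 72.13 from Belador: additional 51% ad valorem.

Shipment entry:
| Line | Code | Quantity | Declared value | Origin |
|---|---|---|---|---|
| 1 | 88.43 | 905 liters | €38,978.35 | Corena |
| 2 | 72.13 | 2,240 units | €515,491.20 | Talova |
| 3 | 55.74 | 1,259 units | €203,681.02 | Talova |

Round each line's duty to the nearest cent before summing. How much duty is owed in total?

€26,425.38

Line 1 (88.43, Corena, 905 liters, €38,978.35):
Base rate for 88.43 is 12.5% + €3.56/liter.
88.43 has an FTA preferential rate, but origin Corena is not Talova; base rate stands.
Duty = €38,978.35 × 12.5% + 905 × €3.56 = €8,094.09.
Line 2 (72.13, Talova, 2,240 units, €515,491.20):
Base rate for 72.13 is €6.88/unit.
Origin Talova qualifies under the Solesta–Talova agreement and 72.13 is covered: preferential rate Free applies instead.
The additional-duty order on 72.13 targets Belador, not Talova; it does not apply.
Duty = €515,491.20 × 0% = €0.00.
Line 3 (55.74, Talova, 1,259 units, €203,681.02):
Base rate for 55.74 is 17.5%.
Origin Talova qualifies under the Solesta–Talova agreement and 55.74 is covered: preferential rate 9% applies instead.
Duty = €203,681.02 × 9% = €18,331.29.
Total = €8,094.09 + €0.00 + €18,331.29 = €26,425.38.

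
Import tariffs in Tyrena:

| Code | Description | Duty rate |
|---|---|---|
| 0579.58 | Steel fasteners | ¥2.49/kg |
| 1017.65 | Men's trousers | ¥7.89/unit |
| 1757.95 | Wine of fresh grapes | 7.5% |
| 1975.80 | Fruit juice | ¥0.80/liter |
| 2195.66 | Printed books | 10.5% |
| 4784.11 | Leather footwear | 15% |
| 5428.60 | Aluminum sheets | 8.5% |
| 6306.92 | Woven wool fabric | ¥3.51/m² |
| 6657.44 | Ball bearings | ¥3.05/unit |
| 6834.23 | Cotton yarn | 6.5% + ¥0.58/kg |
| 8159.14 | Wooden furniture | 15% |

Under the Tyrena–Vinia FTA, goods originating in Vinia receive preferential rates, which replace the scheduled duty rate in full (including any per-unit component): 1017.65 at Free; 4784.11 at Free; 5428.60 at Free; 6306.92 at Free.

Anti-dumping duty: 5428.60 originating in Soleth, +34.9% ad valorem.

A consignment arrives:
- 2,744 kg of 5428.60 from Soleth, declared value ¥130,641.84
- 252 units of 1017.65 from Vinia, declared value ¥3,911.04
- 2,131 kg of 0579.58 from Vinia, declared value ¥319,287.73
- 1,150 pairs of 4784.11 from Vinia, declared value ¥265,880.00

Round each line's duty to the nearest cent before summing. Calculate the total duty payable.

¥62,004.75

Line 1 (5428.60, Soleth, 2,744 kg, ¥130,641.84):
Base rate for 5428.60 is 8.5%.
5428.60 has an FTA preferential rate, but origin Soleth is not Vinia; base rate stands.
Additional duty on 5428.60 from Soleth: +34.9%. Applied ad valorem rate: 8.5% + 34.9% = 43.4%.
Duty = ¥130,641.84 × 43.4% = ¥56,698.56.
Line 2 (1017.65, Vinia, 252 units, ¥3,911.04):
Base rate for 1017.65 is ¥7.89/unit.
Origin Vinia qualifies under the Tyrena–Vinia agreement and 1017.65 is covered: preferential rate Free applies instead.
Duty = ¥3,911.04 × 0% = ¥0.00.
Line 3 (0579.58, Vinia, 2,131 kg, ¥319,287.73):
Base rate for 0579.58 is ¥2.49/kg.
Origin Vinia is the FTA partner but 0579.58 is not on the preference list; base rate stands.
Duty = 2,131 × ¥2.49 = ¥5,306.19.
Line 4 (4784.11, Vinia, 1,150 pairs, ¥265,880.00):
Base rate for 4784.11 is 15%.
Origin Vinia qualifies under the Tyrena–Vinia agreement and 4784.11 is covered: preferential rate Free applies instead.
Duty = ¥265,880.00 × 0% = ¥0.00.
Total = ¥56,698.56 + ¥0.00 + ¥5,306.19 + ¥0.00 = ¥62,004.75.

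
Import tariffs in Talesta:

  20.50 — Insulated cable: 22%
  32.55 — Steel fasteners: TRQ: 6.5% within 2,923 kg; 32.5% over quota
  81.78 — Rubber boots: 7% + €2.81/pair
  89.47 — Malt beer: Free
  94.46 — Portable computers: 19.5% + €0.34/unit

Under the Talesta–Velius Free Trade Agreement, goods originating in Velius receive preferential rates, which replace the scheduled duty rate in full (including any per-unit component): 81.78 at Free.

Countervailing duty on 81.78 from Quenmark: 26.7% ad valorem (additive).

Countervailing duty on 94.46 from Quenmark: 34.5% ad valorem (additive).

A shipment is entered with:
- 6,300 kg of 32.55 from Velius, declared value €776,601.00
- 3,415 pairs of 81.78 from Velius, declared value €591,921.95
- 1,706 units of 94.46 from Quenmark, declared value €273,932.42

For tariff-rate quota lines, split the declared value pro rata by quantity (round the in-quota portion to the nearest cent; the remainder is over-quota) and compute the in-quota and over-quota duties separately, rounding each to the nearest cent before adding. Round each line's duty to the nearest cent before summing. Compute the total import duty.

Line 1 (32.55, Velius, 6,300 kg, €776,601.00):
Code 32.55 is under a tariff-rate quota (threshold 2,923 kg). In-quota: 2,923 kg at 6.5%; over-quota: 3,377 kg at 32.5%.
Pro-rata value split: in-quota = €776,601.00 × 2,923/6,300 = €360,318.21; over-quota = €776,601.00 − €360,318.21 = €416,282.79.
In-quota duty = €360,318.21 × 6.5% = €23,420.68. Over-quota duty = €416,282.79 × 32.5% = €135,291.91.
Line duty = €23,420.68 + €135,291.91 = €158,712.59.
Line 2 (81.78, Velius, 3,415 pairs, €591,921.95):
Base rate for 81.78 is 7% + €2.81/pair.
Origin Velius qualifies under the Talesta–Velius agreement and 81.78 is covered: preferential rate Free applies instead.
The additional-duty order on 81.78 targets Quenmark, not Velius; it does not apply.
Duty = €591,921.95 × 0% = €0.00.
Line 3 (94.46, Quenmark, 1,706 units, €273,932.42):
Base rate for 94.46 is 19.5% + €0.34/unit.
Additional duty on 94.46 from Quenmark: +34.5%. Applied ad valorem rate: 19.5% + 34.5% = 54%.
Duty = €273,932.42 × 54% + 1,706 × €0.34 = €148,503.55.
Total = €158,712.59 + €0.00 + €148,503.55 = €307,216.14.

€307,216.14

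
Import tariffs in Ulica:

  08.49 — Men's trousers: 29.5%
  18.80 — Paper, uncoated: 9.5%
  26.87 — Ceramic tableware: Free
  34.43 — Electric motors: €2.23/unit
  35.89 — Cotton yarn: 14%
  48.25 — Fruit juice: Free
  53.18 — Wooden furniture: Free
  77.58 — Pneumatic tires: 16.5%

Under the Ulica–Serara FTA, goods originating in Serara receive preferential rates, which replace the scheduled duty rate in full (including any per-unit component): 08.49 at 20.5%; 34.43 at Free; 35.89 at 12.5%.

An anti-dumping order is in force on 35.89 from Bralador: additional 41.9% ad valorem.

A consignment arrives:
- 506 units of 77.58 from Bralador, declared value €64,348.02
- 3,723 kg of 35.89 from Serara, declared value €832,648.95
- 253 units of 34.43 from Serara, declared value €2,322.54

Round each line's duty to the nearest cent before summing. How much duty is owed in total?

€114,698.54

Line 1 (77.58, Bralador, 506 units, €64,348.02):
Base rate for 77.58 is 16.5%.
Duty = €64,348.02 × 16.5% = €10,617.42.
Line 2 (35.89, Serara, 3,723 kg, €832,648.95):
Base rate for 35.89 is 14%.
Origin Serara qualifies under the Ulica–Serara agreement and 35.89 is covered: preferential rate 12.5% applies instead.
The additional-duty order on 35.89 targets Bralador, not Serara; it does not apply.
Duty = €832,648.95 × 12.5% = €104,081.12.
Line 3 (34.43, Serara, 253 units, €2,322.54):
Base rate for 34.43 is €2.23/unit.
Origin Serara qualifies under the Ulica–Serara agreement and 34.43 is covered: preferential rate Free applies instead.
Duty = €2,322.54 × 0% = €0.00.
Total = €10,617.42 + €104,081.12 + €0.00 = €114,698.54.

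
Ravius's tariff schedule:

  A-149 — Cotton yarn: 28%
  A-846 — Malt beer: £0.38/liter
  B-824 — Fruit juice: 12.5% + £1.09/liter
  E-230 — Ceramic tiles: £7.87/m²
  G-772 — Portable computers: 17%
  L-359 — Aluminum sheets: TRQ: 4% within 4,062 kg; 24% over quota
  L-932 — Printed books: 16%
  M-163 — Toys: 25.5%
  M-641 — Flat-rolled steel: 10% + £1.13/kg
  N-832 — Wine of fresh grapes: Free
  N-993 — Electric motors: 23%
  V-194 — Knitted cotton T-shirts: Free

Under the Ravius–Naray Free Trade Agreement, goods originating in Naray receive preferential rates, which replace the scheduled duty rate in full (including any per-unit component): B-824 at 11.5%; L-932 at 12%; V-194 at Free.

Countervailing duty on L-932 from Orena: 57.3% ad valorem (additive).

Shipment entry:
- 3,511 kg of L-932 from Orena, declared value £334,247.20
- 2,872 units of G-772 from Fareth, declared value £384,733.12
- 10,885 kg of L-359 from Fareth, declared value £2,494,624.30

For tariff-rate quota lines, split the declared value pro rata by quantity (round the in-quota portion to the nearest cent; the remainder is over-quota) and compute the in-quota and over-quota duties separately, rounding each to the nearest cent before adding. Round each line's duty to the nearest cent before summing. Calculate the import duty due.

£722,931.83

Line 1 (L-932, Orena, 3,511 kg, £334,247.20):
Base rate for L-932 is 16%.
L-932 has an FTA preferential rate, but origin Orena is not Naray; base rate stands.
Additional duty on L-932 from Orena: +57.3%. Applied ad valorem rate: 16% + 57.3% = 73.3%.
Duty = £334,247.20 × 73.3% = £245,003.20.
Line 2 (G-772, Fareth, 2,872 units, £384,733.12):
Base rate for G-772 is 17%.
Duty = £384,733.12 × 17% = £65,404.63.
Line 3 (L-359, Fareth, 10,885 kg, £2,494,624.30):
Code L-359 is under a tariff-rate quota (threshold 4,062 kg). In-quota: 4,062 kg at 4%; over-quota: 6,823 kg at 24%.
Pro-rata value split: in-quota = £2,494,624.30 × 4,062/10,885 = £930,929.16; over-quota = £2,494,624.30 − £930,929.16 = £1,563,695.14.
In-quota duty = £930,929.16 × 4% = £37,237.17. Over-quota duty = £1,563,695.14 × 24% = £375,286.83.
Line duty = £37,237.17 + £375,286.83 = £412,524.00.
Total = £245,003.20 + £65,404.63 + £412,524.00 = £722,931.83.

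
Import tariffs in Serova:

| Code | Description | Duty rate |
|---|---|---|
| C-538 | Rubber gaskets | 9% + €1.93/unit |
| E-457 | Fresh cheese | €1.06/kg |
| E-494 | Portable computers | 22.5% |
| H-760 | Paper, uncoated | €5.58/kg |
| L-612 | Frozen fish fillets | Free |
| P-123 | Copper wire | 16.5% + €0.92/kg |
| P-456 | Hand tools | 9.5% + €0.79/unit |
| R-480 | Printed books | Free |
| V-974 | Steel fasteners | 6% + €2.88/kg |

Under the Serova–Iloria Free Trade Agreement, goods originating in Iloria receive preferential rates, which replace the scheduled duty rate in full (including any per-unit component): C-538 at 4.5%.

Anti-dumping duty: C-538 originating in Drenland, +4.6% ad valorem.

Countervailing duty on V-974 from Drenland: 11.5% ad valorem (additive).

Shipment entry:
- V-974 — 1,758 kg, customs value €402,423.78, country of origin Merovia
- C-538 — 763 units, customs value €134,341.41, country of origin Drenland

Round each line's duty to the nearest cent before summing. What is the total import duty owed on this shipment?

Line 1 (V-974, Merovia, 1,758 kg, €402,423.78):
Base rate for V-974 is 6% + €2.88/kg.
The additional-duty order on V-974 targets Drenland, not Merovia; it does not apply.
Duty = €402,423.78 × 6% + 1,758 × €2.88 = €29,208.47.
Line 2 (C-538, Drenland, 763 units, €134,341.41):
Base rate for C-538 is 9% + €1.93/unit.
C-538 has an FTA preferential rate, but origin Drenland is not Iloria; base rate stands.
Additional duty on C-538 from Drenland: +4.6%. Applied ad valorem rate: 9% + 4.6% = 13.6%.
Duty = €134,341.41 × 13.6% + 763 × €1.93 = €19,743.02.
Total = €29,208.47 + €19,743.02 = €48,951.49.

€48,951.49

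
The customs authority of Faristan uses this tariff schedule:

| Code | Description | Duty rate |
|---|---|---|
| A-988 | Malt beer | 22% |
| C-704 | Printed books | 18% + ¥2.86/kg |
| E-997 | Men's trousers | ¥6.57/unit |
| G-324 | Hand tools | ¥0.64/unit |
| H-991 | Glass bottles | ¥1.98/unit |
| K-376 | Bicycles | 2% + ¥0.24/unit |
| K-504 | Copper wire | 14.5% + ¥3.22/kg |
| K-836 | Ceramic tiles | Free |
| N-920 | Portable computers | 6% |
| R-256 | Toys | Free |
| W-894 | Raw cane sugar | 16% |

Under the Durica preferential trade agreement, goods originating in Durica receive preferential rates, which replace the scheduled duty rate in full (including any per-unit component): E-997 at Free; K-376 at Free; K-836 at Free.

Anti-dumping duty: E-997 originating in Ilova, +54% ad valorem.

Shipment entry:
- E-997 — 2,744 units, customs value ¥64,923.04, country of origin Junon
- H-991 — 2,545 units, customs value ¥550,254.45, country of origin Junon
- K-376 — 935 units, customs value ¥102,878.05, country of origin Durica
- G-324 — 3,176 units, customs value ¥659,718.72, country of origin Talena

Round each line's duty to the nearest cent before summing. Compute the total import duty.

Line 1 (E-997, Junon, 2,744 units, ¥64,923.04):
Base rate for E-997 is ¥6.57/unit.
E-997 has an FTA preferential rate, but origin Junon is not Durica; base rate stands.
The additional-duty order on E-997 targets Ilova, not Junon; it does not apply.
Duty = 2,744 × ¥6.57 = ¥18,028.08.
Line 2 (H-991, Junon, 2,545 units, ¥550,254.45):
Base rate for H-991 is ¥1.98/unit.
Duty = 2,545 × ¥1.98 = ¥5,039.10.
Line 3 (K-376, Durica, 935 units, ¥102,878.05):
Base rate for K-376 is 2% + ¥0.24/unit.
Origin Durica qualifies under the Faristan–Durica agreement and K-376 is covered: preferential rate Free applies instead.
Duty = ¥102,878.05 × 0% = ¥0.00.
Line 4 (G-324, Talena, 3,176 units, ¥659,718.72):
Base rate for G-324 is ¥0.64/unit.
Duty = 3,176 × ¥0.64 = ¥2,032.64.
Total = ¥18,028.08 + ¥5,039.10 + ¥0.00 + ¥2,032.64 = ¥25,099.82.

¥25,099.82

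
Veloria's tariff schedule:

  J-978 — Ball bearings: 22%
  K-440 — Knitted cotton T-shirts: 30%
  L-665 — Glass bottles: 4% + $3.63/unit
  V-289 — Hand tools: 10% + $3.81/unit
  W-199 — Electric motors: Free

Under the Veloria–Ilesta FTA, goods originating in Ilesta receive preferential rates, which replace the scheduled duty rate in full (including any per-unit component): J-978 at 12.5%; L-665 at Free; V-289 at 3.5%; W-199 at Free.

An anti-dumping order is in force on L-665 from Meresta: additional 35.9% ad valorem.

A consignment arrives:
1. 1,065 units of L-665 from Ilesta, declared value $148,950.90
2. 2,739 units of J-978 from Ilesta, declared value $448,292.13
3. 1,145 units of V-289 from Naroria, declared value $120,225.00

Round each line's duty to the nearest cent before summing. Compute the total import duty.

Line 1 (L-665, Ilesta, 1,065 units, $148,950.90):
Base rate for L-665 is 4% + $3.63/unit.
Origin Ilesta qualifies under the Veloria–Ilesta agreement and L-665 is covered: preferential rate Free applies instead.
The additional-duty order on L-665 targets Meresta, not Ilesta; it does not apply.
Duty = $148,950.90 × 0% = $0.00.
Line 2 (J-978, Ilesta, 2,739 units, $448,292.13):
Base rate for J-978 is 22%.
Origin Ilesta qualifies under the Veloria–Ilesta agreement and J-978 is covered: preferential rate 12.5% applies instead.
Duty = $448,292.13 × 12.5% = $56,036.52.
Line 3 (V-289, Naroria, 1,145 units, $120,225.00):
Base rate for V-289 is 10% + $3.81/unit.
V-289 has an FTA preferential rate, but origin Naroria is not Ilesta; base rate stands.
Duty = $120,225.00 × 10% + 1,145 × $3.81 = $16,384.95.
Total = $0.00 + $56,036.52 + $16,384.95 = $72,421.47.

$72,421.47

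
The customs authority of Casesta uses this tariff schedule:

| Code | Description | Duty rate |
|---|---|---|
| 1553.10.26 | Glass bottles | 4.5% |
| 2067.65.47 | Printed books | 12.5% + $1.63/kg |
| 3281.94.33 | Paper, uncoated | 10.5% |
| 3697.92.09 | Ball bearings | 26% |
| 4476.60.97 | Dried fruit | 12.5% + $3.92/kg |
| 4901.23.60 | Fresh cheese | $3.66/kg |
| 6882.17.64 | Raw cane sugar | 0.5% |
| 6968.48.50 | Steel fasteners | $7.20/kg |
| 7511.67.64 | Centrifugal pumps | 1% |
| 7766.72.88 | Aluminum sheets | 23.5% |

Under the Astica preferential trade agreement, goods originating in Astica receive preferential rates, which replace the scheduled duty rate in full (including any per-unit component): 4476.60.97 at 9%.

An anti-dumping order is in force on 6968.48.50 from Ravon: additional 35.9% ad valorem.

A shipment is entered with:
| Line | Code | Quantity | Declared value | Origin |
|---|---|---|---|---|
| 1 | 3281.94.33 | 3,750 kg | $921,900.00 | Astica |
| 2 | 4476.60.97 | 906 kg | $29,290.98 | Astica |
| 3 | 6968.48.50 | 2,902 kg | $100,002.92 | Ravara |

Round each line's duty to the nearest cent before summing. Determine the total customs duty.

Line 1 (3281.94.33, Astica, 3,750 kg, $921,900.00):
Base rate for 3281.94.33 is 10.5%.
Origin Astica is the FTA partner but 3281.94.33 is not on the preference list; base rate stands.
Duty = $921,900.00 × 10.5% = $96,799.50.
Line 2 (4476.60.97, Astica, 906 kg, $29,290.98):
Base rate for 4476.60.97 is 12.5% + $3.92/kg.
Origin Astica qualifies under the Casesta–Astica agreement and 4476.60.97 is covered: preferential rate 9% applies instead.
Duty = $29,290.98 × 9% = $2,636.19.
Line 3 (6968.48.50, Ravara, 2,902 kg, $100,002.92):
Base rate for 6968.48.50 is $7.20/kg.
The additional-duty order on 6968.48.50 targets Ravon, not Ravara; it does not apply.
Duty = 2,902 × $7.20 = $20,894.40.
Total = $96,799.50 + $2,636.19 + $20,894.40 = $120,330.09.

$120,330.09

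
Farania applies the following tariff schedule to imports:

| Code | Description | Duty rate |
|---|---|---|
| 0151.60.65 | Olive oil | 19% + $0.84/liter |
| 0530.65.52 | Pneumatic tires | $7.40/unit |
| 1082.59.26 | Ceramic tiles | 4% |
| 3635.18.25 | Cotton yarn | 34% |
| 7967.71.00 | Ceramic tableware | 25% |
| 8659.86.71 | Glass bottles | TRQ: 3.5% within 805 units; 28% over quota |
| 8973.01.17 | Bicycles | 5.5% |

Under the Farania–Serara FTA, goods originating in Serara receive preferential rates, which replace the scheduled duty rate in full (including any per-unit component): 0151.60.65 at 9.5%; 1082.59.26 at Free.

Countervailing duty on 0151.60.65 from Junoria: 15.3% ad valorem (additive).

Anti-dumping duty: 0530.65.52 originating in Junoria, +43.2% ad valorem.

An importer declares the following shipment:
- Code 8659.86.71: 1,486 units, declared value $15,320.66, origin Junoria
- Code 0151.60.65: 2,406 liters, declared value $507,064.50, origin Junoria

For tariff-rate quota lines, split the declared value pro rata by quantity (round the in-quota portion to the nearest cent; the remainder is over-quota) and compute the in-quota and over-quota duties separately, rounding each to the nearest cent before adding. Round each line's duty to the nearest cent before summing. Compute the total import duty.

Line 1 (8659.86.71, Junoria, 1,486 units, $15,320.66):
Code 8659.86.71 is under a tariff-rate quota (threshold 805 units). In-quota: 805 units at 3.5%; over-quota: 681 units at 28%.
Pro-rata value split: in-quota = $15,320.66 × 805/1,486 = $8,299.55; over-quota = $15,320.66 − $8,299.55 = $7,021.11.
In-quota duty = $8,299.55 × 3.5% = $290.48. Over-quota duty = $7,021.11 × 28% = $1,965.91.
Line duty = $290.48 + $1,965.91 = $2,256.39.
Line 2 (0151.60.65, Junoria, 2,406 liters, $507,064.50):
Base rate for 0151.60.65 is 19% + $0.84/liter.
0151.60.65 has an FTA preferential rate, but origin Junoria is not Serara; base rate stands.
Additional duty on 0151.60.65 from Junoria: +15.3%. Applied ad valorem rate: 19% + 15.3% = 34.3%.
Duty = $507,064.50 × 34.3% + 2,406 × $0.84 = $175,944.16.
Total = $2,256.39 + $175,944.16 = $178,200.55.

$178,200.55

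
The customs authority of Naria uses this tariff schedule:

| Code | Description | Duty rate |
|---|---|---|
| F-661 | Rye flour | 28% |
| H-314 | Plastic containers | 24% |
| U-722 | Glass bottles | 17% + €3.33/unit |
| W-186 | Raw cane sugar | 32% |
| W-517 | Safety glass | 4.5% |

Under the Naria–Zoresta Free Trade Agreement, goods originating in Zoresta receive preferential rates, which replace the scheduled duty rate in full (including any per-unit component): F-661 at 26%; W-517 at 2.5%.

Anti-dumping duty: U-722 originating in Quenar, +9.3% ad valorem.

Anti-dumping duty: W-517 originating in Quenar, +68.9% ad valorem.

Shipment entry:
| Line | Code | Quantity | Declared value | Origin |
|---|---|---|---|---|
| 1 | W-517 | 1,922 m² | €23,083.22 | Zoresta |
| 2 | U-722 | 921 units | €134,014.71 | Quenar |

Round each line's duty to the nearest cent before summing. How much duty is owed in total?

Line 1 (W-517, Zoresta, 1,922 m², €23,083.22):
Base rate for W-517 is 4.5%.
Origin Zoresta qualifies under the Naria–Zoresta agreement and W-517 is covered: preferential rate 2.5% applies instead.
The additional-duty order on W-517 targets Quenar, not Zoresta; it does not apply.
Duty = €23,083.22 × 2.5% = €577.08.
Line 2 (U-722, Quenar, 921 units, €134,014.71):
Base rate for U-722 is 17% + €3.33/unit.
Additional duty on U-722 from Quenar: +9.3%. Applied ad valorem rate: 17% + 9.3% = 26.3%.
Duty = €134,014.71 × 26.3% + 921 × €3.33 = €38,312.80.
Total = €577.08 + €38,312.80 = €38,889.88.

€38,889.88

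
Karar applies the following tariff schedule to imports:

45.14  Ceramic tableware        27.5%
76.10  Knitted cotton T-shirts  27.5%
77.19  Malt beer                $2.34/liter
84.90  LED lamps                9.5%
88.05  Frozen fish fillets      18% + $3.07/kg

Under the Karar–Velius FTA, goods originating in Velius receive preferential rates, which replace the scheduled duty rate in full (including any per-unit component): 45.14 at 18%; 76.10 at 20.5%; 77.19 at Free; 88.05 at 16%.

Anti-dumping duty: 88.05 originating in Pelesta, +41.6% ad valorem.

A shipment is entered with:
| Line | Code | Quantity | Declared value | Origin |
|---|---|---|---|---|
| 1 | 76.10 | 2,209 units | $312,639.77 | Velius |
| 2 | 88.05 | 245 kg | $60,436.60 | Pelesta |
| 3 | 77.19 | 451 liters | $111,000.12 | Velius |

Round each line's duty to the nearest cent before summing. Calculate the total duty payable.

Line 1 (76.10, Velius, 2,209 units, $312,639.77):
Base rate for 76.10 is 27.5%.
Origin Velius qualifies under the Karar–Velius agreement and 76.10 is covered: preferential rate 20.5% applies instead.
Duty = $312,639.77 × 20.5% = $64,091.15.
Line 2 (88.05, Pelesta, 245 kg, $60,436.60):
Base rate for 88.05 is 18% + $3.07/kg.
88.05 has an FTA preferential rate, but origin Pelesta is not Velius; base rate stands.
Additional duty on 88.05 from Pelesta: +41.6%. Applied ad valorem rate: 18% + 41.6% = 59.6%.
Duty = $60,436.60 × 59.6% + 245 × $3.07 = $36,772.36.
Line 3 (77.19, Velius, 451 liters, $111,000.12):
Base rate for 77.19 is $2.34/liter.
Origin Velius qualifies under the Karar–Velius agreement and 77.19 is covered: preferential rate Free applies instead.
Duty = $111,000.12 × 0% = $0.00.
Total = $64,091.15 + $36,772.36 + $0.00 = $100,863.51.

$100,863.51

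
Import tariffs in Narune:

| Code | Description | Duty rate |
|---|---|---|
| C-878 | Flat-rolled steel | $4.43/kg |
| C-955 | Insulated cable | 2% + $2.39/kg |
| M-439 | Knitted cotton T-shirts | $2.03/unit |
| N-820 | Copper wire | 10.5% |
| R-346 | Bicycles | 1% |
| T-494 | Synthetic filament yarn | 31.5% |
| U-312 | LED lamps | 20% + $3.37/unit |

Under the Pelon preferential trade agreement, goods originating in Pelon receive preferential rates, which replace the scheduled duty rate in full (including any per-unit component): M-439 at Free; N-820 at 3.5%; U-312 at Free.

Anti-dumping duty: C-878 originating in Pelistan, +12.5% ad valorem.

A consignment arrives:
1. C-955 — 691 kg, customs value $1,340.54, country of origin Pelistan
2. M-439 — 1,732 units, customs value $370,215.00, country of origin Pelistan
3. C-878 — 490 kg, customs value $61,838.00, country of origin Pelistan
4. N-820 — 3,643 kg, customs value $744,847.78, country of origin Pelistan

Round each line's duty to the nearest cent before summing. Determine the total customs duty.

Line 1 (C-955, Pelistan, 691 kg, $1,340.54):
Base rate for C-955 is 2% + $2.39/kg.
Duty = $1,340.54 × 2% + 691 × $2.39 = $1,678.30.
Line 2 (M-439, Pelistan, 1,732 units, $370,215.00):
Base rate for M-439 is $2.03/unit.
M-439 has an FTA preferential rate, but origin Pelistan is not Pelon; base rate stands.
Duty = 1,732 × $2.03 = $3,515.96.
Line 3 (C-878, Pelistan, 490 kg, $61,838.00):
Base rate for C-878 is $4.43/kg.
Additional duty on C-878 from Pelistan: +12.5% ad valorem. Applied ad valorem rate = 12.5%.
Duty = $61,838.00 × 12.5% + 490 × $4.43 = $9,900.45.
Line 4 (N-820, Pelistan, 3,643 kg, $744,847.78):
Base rate for N-820 is 10.5%.
N-820 has an FTA preferential rate, but origin Pelistan is not Pelon; base rate stands.
Duty = $744,847.78 × 10.5% = $78,209.02.
Total = $1,678.30 + $3,515.96 + $9,900.45 + $78,209.02 = $93,303.73.

$93,303.73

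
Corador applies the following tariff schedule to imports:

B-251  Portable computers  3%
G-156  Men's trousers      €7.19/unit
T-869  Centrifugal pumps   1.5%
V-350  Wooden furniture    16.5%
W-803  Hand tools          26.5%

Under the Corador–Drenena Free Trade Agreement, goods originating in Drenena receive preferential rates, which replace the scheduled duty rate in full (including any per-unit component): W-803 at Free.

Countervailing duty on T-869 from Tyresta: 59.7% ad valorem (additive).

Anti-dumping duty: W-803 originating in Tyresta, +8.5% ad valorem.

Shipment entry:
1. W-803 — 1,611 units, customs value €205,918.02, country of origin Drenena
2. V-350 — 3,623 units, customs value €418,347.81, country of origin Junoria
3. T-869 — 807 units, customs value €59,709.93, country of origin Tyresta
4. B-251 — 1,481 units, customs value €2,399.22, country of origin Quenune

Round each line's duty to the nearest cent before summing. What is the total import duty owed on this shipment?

Line 1 (W-803, Drenena, 1,611 units, €205,918.02):
Base rate for W-803 is 26.5%.
Origin Drenena qualifies under the Corador–Drenena agreement and W-803 is covered: preferential rate Free applies instead.
The additional-duty order on W-803 targets Tyresta, not Drenena; it does not apply.
Duty = €205,918.02 × 0% = €0.00.
Line 2 (V-350, Junoria, 3,623 units, €418,347.81):
Base rate for V-350 is 16.5%.
Duty = €418,347.81 × 16.5% = €69,027.39.
Line 3 (T-869, Tyresta, 807 units, €59,709.93):
Base rate for T-869 is 1.5%.
Additional duty on T-869 from Tyresta: +59.7%. Applied ad valorem rate: 1.5% + 59.7% = 61.2%.
Duty = €59,709.93 × 61.2% = €36,542.48.
Line 4 (B-251, Quenune, 1,481 units, €2,399.22):
Base rate for B-251 is 3%.
Duty = €2,399.22 × 3% = €71.98.
Total = €0.00 + €69,027.39 + €36,542.48 + €71.98 = €105,641.85.

€105,641.85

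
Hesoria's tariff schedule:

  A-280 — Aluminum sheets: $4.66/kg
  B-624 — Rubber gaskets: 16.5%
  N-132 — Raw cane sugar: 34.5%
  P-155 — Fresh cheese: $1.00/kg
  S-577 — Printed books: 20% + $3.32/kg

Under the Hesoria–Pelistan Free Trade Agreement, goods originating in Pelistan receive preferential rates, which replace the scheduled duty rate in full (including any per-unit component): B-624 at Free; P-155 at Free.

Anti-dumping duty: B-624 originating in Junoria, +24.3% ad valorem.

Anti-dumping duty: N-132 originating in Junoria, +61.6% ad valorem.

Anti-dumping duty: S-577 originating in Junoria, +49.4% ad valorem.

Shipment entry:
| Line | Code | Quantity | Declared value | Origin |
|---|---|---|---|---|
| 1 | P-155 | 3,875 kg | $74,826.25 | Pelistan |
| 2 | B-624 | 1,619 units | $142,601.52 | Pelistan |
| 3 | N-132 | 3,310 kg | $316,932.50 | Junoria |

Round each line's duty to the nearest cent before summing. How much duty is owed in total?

Line 1 (P-155, Pelistan, 3,875 kg, $74,826.25):
Base rate for P-155 is $1.00/kg.
Origin Pelistan qualifies under the Hesoria–Pelistan agreement and P-155 is covered: preferential rate Free applies instead.
Duty = $74,826.25 × 0% = $0.00.
Line 2 (B-624, Pelistan, 1,619 units, $142,601.52):
Base rate for B-624 is 16.5%.
Origin Pelistan qualifies under the Hesoria–Pelistan agreement and B-624 is covered: preferential rate Free applies instead.
The additional-duty order on B-624 targets Junoria, not Pelistan; it does not apply.
Duty = $142,601.52 × 0% = $0.00.
Line 3 (N-132, Junoria, 3,310 kg, $316,932.50):
Base rate for N-132 is 34.5%.
Additional duty on N-132 from Junoria: +61.6%. Applied ad valorem rate: 34.5% + 61.6% = 96.1%.
Duty = $316,932.50 × 96.1% = $304,572.13.
Total = $0.00 + $0.00 + $304,572.13 = $304,572.13.

$304,572.13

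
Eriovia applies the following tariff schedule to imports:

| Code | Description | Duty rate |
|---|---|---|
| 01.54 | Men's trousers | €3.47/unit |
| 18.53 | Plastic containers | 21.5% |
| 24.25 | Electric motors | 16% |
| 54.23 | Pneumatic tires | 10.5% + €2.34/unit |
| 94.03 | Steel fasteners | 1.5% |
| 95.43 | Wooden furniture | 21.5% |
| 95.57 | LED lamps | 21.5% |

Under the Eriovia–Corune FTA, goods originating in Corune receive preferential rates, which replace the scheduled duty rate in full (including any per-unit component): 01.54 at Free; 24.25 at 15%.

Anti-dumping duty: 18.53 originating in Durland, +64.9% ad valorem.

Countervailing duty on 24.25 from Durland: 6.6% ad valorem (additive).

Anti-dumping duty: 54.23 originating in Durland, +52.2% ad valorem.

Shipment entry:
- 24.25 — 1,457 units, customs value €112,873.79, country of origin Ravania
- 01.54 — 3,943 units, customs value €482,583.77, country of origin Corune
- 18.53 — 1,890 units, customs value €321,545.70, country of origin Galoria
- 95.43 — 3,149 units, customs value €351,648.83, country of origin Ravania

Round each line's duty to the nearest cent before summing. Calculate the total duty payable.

€162,796.64

Line 1 (24.25, Ravania, 1,457 units, €112,873.79):
Base rate for 24.25 is 16%.
24.25 has an FTA preferential rate, but origin Ravania is not Corune; base rate stands.
The additional-duty order on 24.25 targets Durland, not Ravania; it does not apply.
Duty = €112,873.79 × 16% = €18,059.81.
Line 2 (01.54, Corune, 3,943 units, €482,583.77):
Base rate for 01.54 is €3.47/unit.
Origin Corune qualifies under the Eriovia–Corune agreement and 01.54 is covered: preferential rate Free applies instead.
Duty = €482,583.77 × 0% = €0.00.
Line 3 (18.53, Galoria, 1,890 units, €321,545.70):
Base rate for 18.53 is 21.5%.
The additional-duty order on 18.53 targets Durland, not Galoria; it does not apply.
Duty = €321,545.70 × 21.5% = €69,132.33.
Line 4 (95.43, Ravania, 3,149 units, €351,648.83):
Base rate for 95.43 is 21.5%.
Duty = €351,648.83 × 21.5% = €75,604.50.
Total = €18,059.81 + €0.00 + €69,132.33 + €75,604.50 = €162,796.64.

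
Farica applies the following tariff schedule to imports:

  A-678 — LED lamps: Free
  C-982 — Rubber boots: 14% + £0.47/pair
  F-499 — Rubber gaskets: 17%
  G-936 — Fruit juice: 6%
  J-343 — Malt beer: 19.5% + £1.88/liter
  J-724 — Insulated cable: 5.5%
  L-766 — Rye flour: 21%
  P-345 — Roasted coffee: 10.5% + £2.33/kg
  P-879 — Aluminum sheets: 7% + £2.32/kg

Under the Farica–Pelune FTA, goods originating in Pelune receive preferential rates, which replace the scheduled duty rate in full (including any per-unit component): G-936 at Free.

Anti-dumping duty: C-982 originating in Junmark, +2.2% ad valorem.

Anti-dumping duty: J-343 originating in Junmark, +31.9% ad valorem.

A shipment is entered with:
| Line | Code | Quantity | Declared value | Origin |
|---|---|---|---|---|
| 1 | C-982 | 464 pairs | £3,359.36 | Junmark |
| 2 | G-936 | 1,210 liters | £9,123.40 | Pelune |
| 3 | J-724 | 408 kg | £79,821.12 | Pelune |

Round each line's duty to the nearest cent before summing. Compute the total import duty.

Line 1 (C-982, Junmark, 464 pairs, £3,359.36):
Base rate for C-982 is 14% + £0.47/pair.
Additional duty on C-982 from Junmark: +2.2%. Applied ad valorem rate: 14% + 2.2% = 16.2%.
Duty = £3,359.36 × 16.2% + 464 × £0.47 = £762.30.
Line 2 (G-936, Pelune, 1,210 liters, £9,123.40):
Base rate for G-936 is 6%.
Origin Pelune qualifies under the Farica–Pelune agreement and G-936 is covered: preferential rate Free applies instead.
Duty = £9,123.40 × 0% = £0.00.
Line 3 (J-724, Pelune, 408 kg, £79,821.12):
Base rate for J-724 is 5.5%.
Origin Pelune is the FTA partner but J-724 is not on the preference list; base rate stands.
Duty = £79,821.12 × 5.5% = £4,390.16.
Total = £762.30 + £0.00 + £4,390.16 = £5,152.46.

£5,152.46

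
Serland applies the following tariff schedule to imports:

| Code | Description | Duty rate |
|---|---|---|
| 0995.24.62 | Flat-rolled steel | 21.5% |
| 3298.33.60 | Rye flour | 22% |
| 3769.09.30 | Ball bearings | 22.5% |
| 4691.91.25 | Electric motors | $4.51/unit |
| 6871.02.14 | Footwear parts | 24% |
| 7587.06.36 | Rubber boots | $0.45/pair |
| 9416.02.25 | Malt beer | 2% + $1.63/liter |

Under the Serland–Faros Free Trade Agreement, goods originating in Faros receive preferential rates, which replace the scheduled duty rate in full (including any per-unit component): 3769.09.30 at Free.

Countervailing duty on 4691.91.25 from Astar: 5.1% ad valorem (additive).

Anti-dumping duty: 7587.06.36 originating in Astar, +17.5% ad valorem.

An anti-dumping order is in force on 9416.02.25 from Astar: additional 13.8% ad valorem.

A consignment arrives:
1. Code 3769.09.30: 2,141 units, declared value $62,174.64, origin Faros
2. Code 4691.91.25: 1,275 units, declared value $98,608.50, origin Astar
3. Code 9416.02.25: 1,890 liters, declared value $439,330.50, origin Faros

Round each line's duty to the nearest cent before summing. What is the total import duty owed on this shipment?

Line 1 (3769.09.30, Faros, 2,141 units, $62,174.64):
Base rate for 3769.09.30 is 22.5%.
Origin Faros qualifies under the Serland–Faros agreement and 3769.09.30 is covered: preferential rate Free applies instead.
Duty = $62,174.64 × 0% = $0.00.
Line 2 (4691.91.25, Astar, 1,275 units, $98,608.50):
Base rate for 4691.91.25 is $4.51/unit.
Additional duty on 4691.91.25 from Astar: +5.1% ad valorem. Applied ad valorem rate = 5.1%.
Duty = $98,608.50 × 5.1% + 1,275 × $4.51 = $10,779.28.
Line 3 (9416.02.25, Faros, 1,890 liters, $439,330.50):
Base rate for 9416.02.25 is 2% + $1.63/liter.
Origin Faros is the FTA partner but 9416.02.25 is not on the preference list; base rate stands.
The additional-duty order on 9416.02.25 targets Astar, not Faros; it does not apply.
Duty = $439,330.50 × 2% + 1,890 × $1.63 = $11,867.31.
Total = $0.00 + $10,779.28 + $11,867.31 = $22,646.59.

$22,646.59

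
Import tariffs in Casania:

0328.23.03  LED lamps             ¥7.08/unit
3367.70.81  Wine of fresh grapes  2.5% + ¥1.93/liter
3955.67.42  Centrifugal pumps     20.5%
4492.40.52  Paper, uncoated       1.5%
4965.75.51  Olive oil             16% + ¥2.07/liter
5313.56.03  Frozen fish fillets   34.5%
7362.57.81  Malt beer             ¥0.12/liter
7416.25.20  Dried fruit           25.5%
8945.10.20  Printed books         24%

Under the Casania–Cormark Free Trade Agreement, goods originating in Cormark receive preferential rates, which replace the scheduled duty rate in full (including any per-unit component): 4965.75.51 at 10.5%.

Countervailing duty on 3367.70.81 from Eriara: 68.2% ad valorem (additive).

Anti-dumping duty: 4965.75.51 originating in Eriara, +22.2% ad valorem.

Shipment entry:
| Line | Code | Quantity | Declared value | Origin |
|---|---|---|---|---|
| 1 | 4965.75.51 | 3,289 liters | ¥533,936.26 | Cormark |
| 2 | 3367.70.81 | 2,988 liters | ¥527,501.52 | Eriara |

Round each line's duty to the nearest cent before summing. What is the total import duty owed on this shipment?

¥434,773.72

Line 1 (4965.75.51, Cormark, 3,289 liters, ¥533,936.26):
Base rate for 4965.75.51 is 16% + ¥2.07/liter.
Origin Cormark qualifies under the Casania–Cormark agreement and 4965.75.51 is covered: preferential rate 10.5% applies instead.
The additional-duty order on 4965.75.51 targets Eriara, not Cormark; it does not apply.
Duty = ¥533,936.26 × 10.5% = ¥56,063.31.
Line 2 (3367.70.81, Eriara, 2,988 liters, ¥527,501.52):
Base rate for 3367.70.81 is 2.5% + ¥1.93/liter.
Additional duty on 3367.70.81 from Eriara: +68.2%. Applied ad valorem rate: 2.5% + 68.2% = 70.7%.
Duty = ¥527,501.52 × 70.7% + 2,988 × ¥1.93 = ¥378,710.41.
Total = ¥56,063.31 + ¥378,710.41 = ¥434,773.72.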